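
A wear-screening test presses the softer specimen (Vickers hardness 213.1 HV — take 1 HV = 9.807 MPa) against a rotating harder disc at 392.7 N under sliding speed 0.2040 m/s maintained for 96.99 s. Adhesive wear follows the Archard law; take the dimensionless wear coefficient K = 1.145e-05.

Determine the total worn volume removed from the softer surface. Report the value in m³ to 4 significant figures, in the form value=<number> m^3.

Shown intermediates are rounded; the computation carries full precision, and a lone final rounding, at 4 significant digits.
Sliding distance L = v·t = 0.2040 m/s × 96.99 s = 19.79 m.
Hardness H = 213.1 HV × 9.807 MPa/HV = 2090 MPa = 2.090e+09 Pa.
SI base units throughout: W = 392.7 N, H = 2.090e+09 Pa, K = 1.145e-05.
Apply Archard: V = K·W·L/H = 1.145e-05 · 392.7 · 19.79 / 2.090e+09 = 4.257e-11 m³.

value=4.257e-11 m^3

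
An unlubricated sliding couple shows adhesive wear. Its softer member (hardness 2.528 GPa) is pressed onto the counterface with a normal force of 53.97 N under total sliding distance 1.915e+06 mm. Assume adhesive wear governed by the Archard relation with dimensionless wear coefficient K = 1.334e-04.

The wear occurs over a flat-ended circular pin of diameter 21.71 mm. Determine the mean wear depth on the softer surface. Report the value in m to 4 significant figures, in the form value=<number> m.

Intermediate values are displayed rounded. Every step carries full float precision; one last rounding, at 4 significant digits.
Total distance L = 1.915e+06 mm = 1915 m.
Hardness H = 2.528 GPa = 2.528e+09 Pa.
Pin diameter d = 21.71 mm = 0.02171 m. Contact area A = π·d²/4 = π·(0.02171 m)²/4 = 3.702e-04 m².
SI base units throughout: W = 53.97 N, H = 2.528e+09 Pa, K = 1.334e-04.
The Archard volume V = K·W·L/H = 1.334e-04 · 53.97 · 1915 / 2.528e+09 = 5.454e-09 m³.
Average depth h = V/A = 5.454e-09 / 3.702e-04 = 1.473e-05 m.

value=1.473e-05 m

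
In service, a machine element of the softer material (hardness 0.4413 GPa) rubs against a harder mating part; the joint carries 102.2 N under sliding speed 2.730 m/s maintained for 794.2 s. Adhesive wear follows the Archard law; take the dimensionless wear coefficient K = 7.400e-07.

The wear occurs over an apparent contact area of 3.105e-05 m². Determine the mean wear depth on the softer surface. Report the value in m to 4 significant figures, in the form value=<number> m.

The algebra carries full precision. Intermediate values are shown rounded. Rounded just once to 4 significant digits.
Convert: Path length L = v·t = 2.730 m/s × 794.2 s = 2168 m.
Convert: Hardness H = 0.4413 GPa = 4.413e+08 Pa.
In SI base units: W = 102.2 N, H = 4.413e+08 Pa, K = 7.400e-07.
Archard relation: V = K·W·L/H = 7.400e-07 · 102.2 · 2168 / 4.413e+08 = 3.716e-10 m³.
Wear depth h = V/A = 3.716e-10 / 3.105e-05 = 1.197e-05 m.

value=1.197e-05 m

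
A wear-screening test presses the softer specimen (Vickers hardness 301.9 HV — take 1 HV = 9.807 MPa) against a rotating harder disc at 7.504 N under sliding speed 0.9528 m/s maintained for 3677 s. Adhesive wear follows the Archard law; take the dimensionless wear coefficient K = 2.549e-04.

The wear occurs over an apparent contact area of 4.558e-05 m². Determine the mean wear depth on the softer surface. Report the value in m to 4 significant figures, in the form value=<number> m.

The intermediates appear rounded — every step runs at full float precision — a single final rounding to 4 significant figures.
Distance L = v·t = 0.9528 m/s × 3677 s = 3503 m.
Hardness H = 301.9 HV × 9.807 MPa/HV = 2961 MPa = 2.961e+09 Pa.
Working in SI base units: W = 7.504 N, H = 2.961e+09 Pa, K = 2.549e-04.
Archard relation: V = K·W·L/H = 2.549e-04 · 7.504 · 3503 / 2.961e+09 = 2.263e-09 m³.
Average depth h = V/A = 2.263e-09 / 4.558e-05 = 4.966e-05 m.

value=4.966e-05 m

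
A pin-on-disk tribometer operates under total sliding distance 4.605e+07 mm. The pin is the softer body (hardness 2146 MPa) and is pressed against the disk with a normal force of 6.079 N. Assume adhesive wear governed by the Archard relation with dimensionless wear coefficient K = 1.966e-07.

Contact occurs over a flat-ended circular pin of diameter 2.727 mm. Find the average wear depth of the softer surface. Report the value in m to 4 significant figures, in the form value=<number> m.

value=4.391e-06 m

Printed values are rounded; each operation holds full float precision; rounded just once: 4 significant digits.
Total distance L = 4.605e+07 mm = 4.605e+04 m.
Hardness H = 2146 MPa = 2.146e+09 Pa.
Pin diameter d = 2.727 mm = 0.002727 m. Contact area A = π·d²/4 = π·(0.002727 m)²/4 = 5.841e-06 m².
As SI base values: W = 6.079 N, H = 2.146e+09 Pa, K = 1.966e-07.
Wear volume V = K·W·L/H = 1.966e-07 · 6.079 · 4.605e+04 / 2.146e+09 = 2.565e-11 m³.
Wear depth h = V/A = 2.565e-11 / 5.841e-06 = 4.391e-06 m.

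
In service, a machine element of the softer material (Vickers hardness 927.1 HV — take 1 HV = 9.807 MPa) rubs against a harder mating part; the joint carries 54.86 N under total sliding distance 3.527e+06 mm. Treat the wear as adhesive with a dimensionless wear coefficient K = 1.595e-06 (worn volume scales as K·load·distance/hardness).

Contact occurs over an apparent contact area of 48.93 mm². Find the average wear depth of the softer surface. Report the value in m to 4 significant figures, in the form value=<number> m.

value=6.937e-07 m

The algebra maintains exact precision; intermediate values are displayed rounded — rounded just once to four significant digits.
Convert: Path length L = 3.527e+06 mm = 3527 m.
Convert: Hardness H = 927.1 HV × 9.807 MPa/HV = 9092 MPa = 9.092e+09 Pa.
Convert: Contact area A = 48.93 mm² = 4.893e-05 m².
Working in SI base units: W = 54.86 N, H = 9.092e+09 Pa, K = 1.595e-06.
By Archard's law, V = K·W·L/H = 1.595e-06 · 54.86 · 3527 / 9.092e+09 = 3.394e-11 m³.
Mean wear depth h = V/A = 3.394e-11 / 4.893e-05 = 6.937e-07 m.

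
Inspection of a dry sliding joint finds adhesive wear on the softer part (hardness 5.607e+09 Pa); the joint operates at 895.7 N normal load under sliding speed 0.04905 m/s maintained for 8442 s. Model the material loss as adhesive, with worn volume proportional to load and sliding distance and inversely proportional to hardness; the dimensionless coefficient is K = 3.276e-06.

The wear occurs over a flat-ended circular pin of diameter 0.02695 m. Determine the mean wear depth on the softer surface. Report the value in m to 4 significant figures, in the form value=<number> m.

value=3.799e-07 m

Intermediates are shown rounded, and all arithmetic keeps exact precision, and rounded just once: four significant digits.
Convert: Distance covered L = v·t = 0.04905 m/s × 8442 s = 414.1 m.
Convert: Contact area A = π·d²/4 = π·(0.02695 m)²/4 = 5.704e-04 m².
Collected in SI base units: W = 895.7 N, H = 5.607e+09 Pa, K = 3.276e-06.
Archard relation: V = K·W·L/H = 3.276e-06 · 895.7 · 414.1 / 5.607e+09 = 2.167e-10 m³.
Wear depth h = V/A = 2.167e-10 / 5.704e-04 = 3.799e-07 m.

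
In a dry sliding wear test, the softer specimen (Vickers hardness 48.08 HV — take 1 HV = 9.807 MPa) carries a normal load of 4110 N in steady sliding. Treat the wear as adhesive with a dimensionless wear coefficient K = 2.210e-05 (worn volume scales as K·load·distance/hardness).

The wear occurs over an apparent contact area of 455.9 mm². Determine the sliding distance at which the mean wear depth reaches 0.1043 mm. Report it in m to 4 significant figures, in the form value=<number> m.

value=246.8 m

The intermediates are printed rounded — all working math holds full precision; rounded just once, at 4 significant figures.
Hardness H = 48.08 HV × 9.807 MPa/HV = 471.5 MPa = 4.715e+08 Pa.
Contact area A = 455.9 mm² = 4.559e-04 m².
Depth limit h_lim = 0.1043 mm = 1.043e-04 m.
Collected in SI base units: W = 4110 N, H = 4.715e+08 Pa, K = 2.210e-05.
Volume at the limit: V_lim = h_lim·A = 1.043e-04 · 4.559e-04 = 4.755e-08 m³.
Inverting, life L = V_lim·H/(K·W) = 4.755e-08 · 4.715e+08 / (2.210e-05 · 4110) = 246.8 m.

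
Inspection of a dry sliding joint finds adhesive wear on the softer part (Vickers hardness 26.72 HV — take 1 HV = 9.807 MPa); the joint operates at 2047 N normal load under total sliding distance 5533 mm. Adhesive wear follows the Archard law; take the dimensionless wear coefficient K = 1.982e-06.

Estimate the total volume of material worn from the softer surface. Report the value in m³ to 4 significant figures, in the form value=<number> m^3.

value=8.567e-11 m^3

The intermediates are shown rounded — the computation maintains full float precision, and a single final rounding: 4 significant digits.
Convert: Distance L = 5533 mm = 5.533 m.
Convert: Hardness H = 26.72 HV × 9.807 MPa/HV = 262.0 MPa = 2.620e+08 Pa.
In SI base units: W = 2047 N, H = 2.620e+08 Pa, K = 1.982e-06.
Archard volume V = K·W·L/H = 1.982e-06 · 2047 · 5.533 / 2.620e+08 = 8.567e-11 m³.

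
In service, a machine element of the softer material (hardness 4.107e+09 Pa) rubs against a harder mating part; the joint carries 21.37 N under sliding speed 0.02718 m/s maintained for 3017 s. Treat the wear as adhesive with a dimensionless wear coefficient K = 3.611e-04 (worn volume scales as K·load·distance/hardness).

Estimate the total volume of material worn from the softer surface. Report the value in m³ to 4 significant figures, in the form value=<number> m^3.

value=1.541e-10 m^3

All arithmetic maintains full precision. Intermediates appear rounded. Rounded just once, at 4 significant digits.
The distance L = v·t = 0.02718 m/s × 3017 s = 82.00 m.
Restated in SI base units: W = 21.37 N, H = 4.107e+09 Pa, K = 3.611e-04.
Apply Archard: V = K·W·L/H = 3.611e-04 · 21.37 · 82.00 / 4.107e+09 = 1.541e-10 m³.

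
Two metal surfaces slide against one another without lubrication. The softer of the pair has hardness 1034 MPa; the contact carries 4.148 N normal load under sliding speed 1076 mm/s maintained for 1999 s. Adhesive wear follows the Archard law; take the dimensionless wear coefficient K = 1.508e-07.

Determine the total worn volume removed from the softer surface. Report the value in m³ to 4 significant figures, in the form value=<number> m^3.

The intermediates are shown rounded — all working math runs at exact precision, and a single final rounding: 4 significant digits.
Convert: Sliding speed v = 1076 mm/s = 1.076 m/s. The distance L = v·t = 1.076 m/s × 1999 s = 2151 m.
Convert: Hardness H = 1034 MPa = 1.034e+09 Pa.
Expressed in SI base units: W = 4.148 N, H = 1.034e+09 Pa, K = 1.508e-07.
The Archard volume V = K·W·L/H = 1.508e-07 · 4.148 · 2151 / 1.034e+09 = 1.301e-12 m³.

value=1.301e-12 m^3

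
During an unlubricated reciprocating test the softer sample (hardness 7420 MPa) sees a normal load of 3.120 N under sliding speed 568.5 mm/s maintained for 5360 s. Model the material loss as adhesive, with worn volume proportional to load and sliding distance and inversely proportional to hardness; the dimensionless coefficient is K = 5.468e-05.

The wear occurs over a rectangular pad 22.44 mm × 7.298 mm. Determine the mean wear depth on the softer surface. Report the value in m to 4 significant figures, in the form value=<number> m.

value=4.278e-07 m

All arithmetic carries full precision; intermediates are shown rounded, and one final rounding: four significant digits.
Sliding speed v = 568.5 mm/s = 0.5685 m/s. The distance L = v·t = 0.5685 m/s × 5360 s = 3047 m.
Hardness H = 7420 MPa = 7.420e+09 Pa.
Pad sides 22.44 mm × 7.298 mm = 0.02244 m × 0.007298 m. Contact area A = 0.02244 m × 0.007298 m = 1.638e-04 m².
Working in SI base units: W = 3.120 N, H = 7.420e+09 Pa, K = 5.468e-05.
Apply Archard: V = K·W·L/H = 5.468e-05 · 3.120 · 3047 / 7.420e+09 = 7.006e-11 m³.
Mean depth h = V/A = 7.006e-11 / 1.638e-04 = 4.278e-07 m.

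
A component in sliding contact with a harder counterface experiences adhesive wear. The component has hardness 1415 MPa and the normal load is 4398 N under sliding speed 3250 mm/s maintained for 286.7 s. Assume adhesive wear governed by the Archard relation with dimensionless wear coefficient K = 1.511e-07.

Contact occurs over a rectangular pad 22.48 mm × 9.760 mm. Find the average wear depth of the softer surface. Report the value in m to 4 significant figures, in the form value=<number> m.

The intermediates are shown rounded. All arithmetic holds full precision, and rounded just once, at 4 significant digits.
Convert: Sliding speed v = 3250 mm/s = 3.250 m/s. Distance L = v·t = 3.250 m/s × 286.7 s = 931.8 m.
Convert: Hardness H = 1415 MPa = 1.415e+09 Pa.
Convert: Pad sides 22.48 mm × 9.760 mm = 0.02248 m × 0.009760 m. Contact area A = 0.02248 m × 0.009760 m = 2.194e-04 m².
Expressed in SI base units: W = 4398 N, H = 1.415e+09 Pa, K = 1.511e-07.
Archard volume V = K·W·L/H = 1.511e-07 · 4398 · 931.8 / 1.415e+09 = 4.376e-10 m³.
Depth of wear h = V/A = 4.376e-10 / 2.194e-04 = 1.994e-06 m.

value=1.994e-06 m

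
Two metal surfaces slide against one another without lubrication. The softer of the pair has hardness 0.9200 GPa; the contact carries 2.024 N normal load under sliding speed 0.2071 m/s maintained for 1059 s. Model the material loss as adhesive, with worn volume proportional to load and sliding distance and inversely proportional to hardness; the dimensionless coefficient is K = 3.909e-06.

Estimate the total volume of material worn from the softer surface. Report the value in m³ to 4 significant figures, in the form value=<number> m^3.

Intermediate values appear rounded, and the algebra keeps full precision. Rounded once at the end to four significant figures.
Path length L = v·t = 0.2071 m/s × 1059 s = 219.3 m.
Hardness H = 0.9200 GPa = 9.200e+08 Pa.
Working in SI base units: W = 2.024 N, H = 9.200e+08 Pa, K = 3.909e-06.
By Archard's law, V = K·W·L/H = 3.909e-06 · 2.024 · 219.3 / 9.200e+08 = 1.886e-12 m³.

value=1.886e-12 m^3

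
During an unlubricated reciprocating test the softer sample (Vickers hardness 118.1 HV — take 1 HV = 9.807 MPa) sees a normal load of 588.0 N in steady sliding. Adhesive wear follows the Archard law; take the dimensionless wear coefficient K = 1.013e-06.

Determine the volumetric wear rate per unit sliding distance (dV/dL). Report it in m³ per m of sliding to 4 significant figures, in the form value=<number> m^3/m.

All working math holds exact precision — printed values are rounded; rounded once at the end: 4 significant digits.
Convert: Hardness H = 118.1 HV × 9.807 MPa/HV = 1158 MPa = 1.158e+09 Pa.
Expressed in SI base units: W = 588.0 N, H = 1.158e+09 Pa, K = 1.013e-06.
The wear rate dV/dL = K·W/H, per unit distance: 1.013e-06 · 588.0 / 1.158e+09 = 5.143e-13 m³/m.

value=5.143e-13 m^3/m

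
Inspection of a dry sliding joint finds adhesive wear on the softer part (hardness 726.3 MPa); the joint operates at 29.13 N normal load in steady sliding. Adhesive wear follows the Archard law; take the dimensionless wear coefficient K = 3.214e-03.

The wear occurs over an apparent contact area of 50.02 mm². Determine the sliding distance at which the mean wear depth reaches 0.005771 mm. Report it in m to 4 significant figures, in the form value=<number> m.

value=2.239 m

Quoted intermediates are rounded, and all arithmetic runs at full precision — one last rounding: 4 significant digits.
Convert: Hardness H = 726.3 MPa = 7.263e+08 Pa.
Convert: Contact area A = 50.02 mm² = 5.002e-05 m².
Convert: Depth limit h_lim = 0.005771 mm = 5.771e-06 m.
In SI base units: W = 29.13 N, H = 7.263e+08 Pa, K = 3.214e-03.
Allowed volume V_lim = h_lim·A = 5.771e-06 · 5.002e-05 = 2.887e-10 m³.
Life L = V_lim·H/(K·W) = 2.887e-10 · 7.263e+08 / (3.214e-03 · 29.13) = 2.239 m.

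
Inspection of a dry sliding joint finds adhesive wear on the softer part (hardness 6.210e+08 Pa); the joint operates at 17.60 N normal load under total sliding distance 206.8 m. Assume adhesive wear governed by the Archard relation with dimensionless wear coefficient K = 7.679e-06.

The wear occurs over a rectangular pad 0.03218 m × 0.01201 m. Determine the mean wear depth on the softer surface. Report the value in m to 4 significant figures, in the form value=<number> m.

Intermediate values are shown rounded — the algebra holds full float precision. Rounded just once, at 4 significant figures.
Convert: Contact area A = 0.03218 m × 0.01201 m = 3.865e-04 m².
Expressed in SI base units: W = 17.60 N, H = 6.210e+08 Pa, K = 7.679e-06.
Wear volume V = K·W·L/H = 7.679e-06 · 17.60 · 206.8 / 6.210e+08 = 4.501e-11 m³.
Depth h = V/A = 4.501e-11 / 3.865e-04 = 1.165e-07 m.

value=1.165e-07 m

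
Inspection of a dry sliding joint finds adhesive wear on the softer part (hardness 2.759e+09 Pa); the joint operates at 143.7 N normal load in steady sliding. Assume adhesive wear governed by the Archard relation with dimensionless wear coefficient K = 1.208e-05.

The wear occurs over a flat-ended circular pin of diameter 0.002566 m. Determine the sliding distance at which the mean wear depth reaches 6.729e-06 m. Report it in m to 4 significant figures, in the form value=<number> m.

Quoted intermediates are rounded. Each operation maintains full float precision; a single final rounding, at 4 significant digits.
Contact area A = π·d²/4 = π·(0.002566 m)²/4 = 5.171e-06 m².
Collected in SI base units: W = 143.7 N, H = 2.759e+09 Pa, K = 1.208e-05.
Permissible volume V_lim = h_lim·A = 6.729e-06 · 5.171e-06 = 3.480e-11 m³.
So the life L = V_lim·H/(K·W) = 3.480e-11 · 2.759e+09 / (1.208e-05 · 143.7) = 55.31 m.

value=55.31 m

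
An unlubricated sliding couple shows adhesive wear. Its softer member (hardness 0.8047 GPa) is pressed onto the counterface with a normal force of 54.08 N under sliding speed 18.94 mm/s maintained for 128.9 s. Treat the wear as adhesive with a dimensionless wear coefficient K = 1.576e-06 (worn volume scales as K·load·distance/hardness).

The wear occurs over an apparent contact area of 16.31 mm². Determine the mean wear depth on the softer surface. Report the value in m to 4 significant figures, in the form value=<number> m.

value=1.585e-08 m

Intermediate values are printed rounded. All arithmetic keeps full precision. Rounded just once to 4 significant digits.
Sliding speed v = 18.94 mm/s = 0.01894 m/s. Total distance L = v·t = 0.01894 m/s × 128.9 s = 2.441 m.
Hardness H = 0.8047 GPa = 8.047e+08 Pa.
Contact area A = 16.31 mm² = 1.631e-05 m².
In SI base units, W = 54.08 N, H = 8.047e+08 Pa, K = 1.576e-06.
Archard relation: V = K·W·L/H = 1.576e-06 · 54.08 · 2.441 / 8.047e+08 = 2.586e-13 m³.
Mean wear depth h = V/A = 2.586e-13 / 1.631e-05 = 1.585e-08 m.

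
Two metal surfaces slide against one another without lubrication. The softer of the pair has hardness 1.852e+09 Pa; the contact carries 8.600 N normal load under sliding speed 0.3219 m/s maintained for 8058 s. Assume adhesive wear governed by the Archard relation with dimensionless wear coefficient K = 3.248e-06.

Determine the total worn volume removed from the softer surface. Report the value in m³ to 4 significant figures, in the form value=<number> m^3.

Intermediates are displayed rounded, and all arithmetic keeps full precision — rounded once at the end to 4 significant digits.
Total distance L = v·t = 0.3219 m/s × 8058 s = 2594 m.
Expressed in SI base units: W = 8.600 N, H = 1.852e+09 Pa, K = 3.248e-06.
Archard relation: V = K·W·L/H = 3.248e-06 · 8.600 · 2594 / 1.852e+09 = 3.912e-11 m³.

value=3.912e-11 m^3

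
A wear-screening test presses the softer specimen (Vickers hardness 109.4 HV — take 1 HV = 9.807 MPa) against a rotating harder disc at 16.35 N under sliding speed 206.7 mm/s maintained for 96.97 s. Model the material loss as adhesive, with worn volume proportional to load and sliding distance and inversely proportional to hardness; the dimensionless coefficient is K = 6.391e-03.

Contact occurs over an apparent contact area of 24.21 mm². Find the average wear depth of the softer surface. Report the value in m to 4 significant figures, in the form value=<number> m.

value=8.063e-05 m

The intermediates appear rounded — the computation holds full precision. Rounded just once: 4 significant figures.
Convert: Sliding speed v = 206.7 mm/s = 0.2067 m/s. The distance L = v·t = 0.2067 m/s × 96.97 s = 20.04 m.
Convert: Hardness H = 109.4 HV × 9.807 MPa/HV = 1073 MPa = 1.073e+09 Pa.
Convert: Contact area A = 24.21 mm² = 2.421e-05 m².
Expressed in SI base units: W = 16.35 N, H = 1.073e+09 Pa, K = 6.391e-03.
Wear volume V = K·W·L/H = 6.391e-03 · 16.35 · 20.04 / 1.073e+09 = 1.952e-09 m³.
Average depth h = V/A = 1.952e-09 / 2.421e-05 = 8.063e-05 m.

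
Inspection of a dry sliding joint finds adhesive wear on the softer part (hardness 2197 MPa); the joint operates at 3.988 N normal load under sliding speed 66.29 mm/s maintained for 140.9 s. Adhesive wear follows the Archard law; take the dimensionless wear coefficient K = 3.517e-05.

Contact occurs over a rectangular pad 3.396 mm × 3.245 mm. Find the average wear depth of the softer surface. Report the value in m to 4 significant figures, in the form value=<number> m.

value=5.411e-08 m

Each operation maintains exact precision. Intermediate values appear rounded — a lone final rounding to 4 significant digits.
Sliding speed v = 66.29 mm/s = 0.06629 m/s. Path length L = v·t = 0.06629 m/s × 140.9 s = 9.340 m.
Hardness H = 2197 MPa = 2.197e+09 Pa.
Pad sides 3.396 mm × 3.245 mm = 0.003396 m × 0.003245 m. Contact area A = 0.003396 m × 0.003245 m = 1.102e-05 m².
In SI base units: W = 3.988 N, H = 2.197e+09 Pa, K = 3.517e-05.
Volume removed: V = K·W·L/H = 3.517e-05 · 3.988 · 9.340 / 2.197e+09 = 5.963e-13 m³.
Mean wear depth h = V/A = 5.963e-13 / 1.102e-05 = 5.411e-08 m.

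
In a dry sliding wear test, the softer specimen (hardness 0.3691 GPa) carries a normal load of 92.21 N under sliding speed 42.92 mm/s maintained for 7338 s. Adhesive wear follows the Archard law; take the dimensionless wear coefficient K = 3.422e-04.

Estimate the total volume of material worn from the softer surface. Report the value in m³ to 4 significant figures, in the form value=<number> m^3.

Every step runs at full float precision — quoted intermediates are rounded; rounded once at the end to 4 significant digits.
Sliding speed v = 42.92 mm/s = 0.04292 m/s. Distance covered L = v·t = 0.04292 m/s × 7338 s = 314.9 m.
Hardness H = 0.3691 GPa = 3.691e+08 Pa.
In SI base units, W = 92.21 N, H = 3.691e+08 Pa, K = 3.422e-04.
Archard volume V = K·W·L/H = 3.422e-04 · 92.21 · 314.9 / 3.691e+08 = 2.692e-08 m³.

value=2.692e-08 m^3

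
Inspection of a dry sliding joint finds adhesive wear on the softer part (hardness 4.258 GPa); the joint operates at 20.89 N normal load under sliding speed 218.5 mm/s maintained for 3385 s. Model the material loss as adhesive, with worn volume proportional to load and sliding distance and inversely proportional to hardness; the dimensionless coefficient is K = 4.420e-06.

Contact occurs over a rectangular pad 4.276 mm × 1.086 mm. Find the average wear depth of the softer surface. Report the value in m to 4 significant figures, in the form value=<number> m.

value=3.454e-06 m

Intermediate values are displayed rounded, and every step holds full float precision, and a lone final rounding: 4 significant digits.
Sliding speed v = 218.5 mm/s = 0.2185 m/s. Total distance L = v·t = 0.2185 m/s × 3385 s = 739.6 m.
Hardness H = 4.258 GPa = 4.258e+09 Pa.
Pad sides 4.276 mm × 1.086 mm = 0.004276 m × 0.001086 m. Contact area A = 0.004276 m × 0.001086 m = 4.644e-06 m².
Restated in SI base units: W = 20.89 N, H = 4.258e+09 Pa, K = 4.420e-06.
Apply Archard: V = K·W·L/H = 4.420e-06 · 20.89 · 739.6 / 4.258e+09 = 1.604e-11 m³.
Depth of wear h = V/A = 1.604e-11 / 4.644e-06 = 3.454e-06 m.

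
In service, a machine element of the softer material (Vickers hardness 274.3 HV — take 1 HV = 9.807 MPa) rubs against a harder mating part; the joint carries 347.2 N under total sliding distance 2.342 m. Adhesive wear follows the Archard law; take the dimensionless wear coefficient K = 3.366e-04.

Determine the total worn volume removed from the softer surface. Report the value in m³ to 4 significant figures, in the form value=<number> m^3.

All working math maintains full float precision. Intermediates appear rounded, and rounded once at the end: four significant digits.
Convert: Hardness H = 274.3 HV × 9.807 MPa/HV = 2690 MPa = 2.690e+09 Pa.
Restated in SI base units: W = 347.2 N, H = 2.690e+09 Pa, K = 3.366e-04.
Archard relation: V = K·W·L/H = 3.366e-04 · 347.2 · 2.342 / 2.690e+09 = 1.017e-10 m³.

value=1.017e-10 m^3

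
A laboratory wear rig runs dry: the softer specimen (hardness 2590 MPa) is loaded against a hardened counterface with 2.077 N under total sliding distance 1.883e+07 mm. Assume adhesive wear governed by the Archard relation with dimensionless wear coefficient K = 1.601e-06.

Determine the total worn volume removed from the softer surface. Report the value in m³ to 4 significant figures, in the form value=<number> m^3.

value=2.418e-11 m^3

Intermediates are printed rounded. All arithmetic maintains full precision. Rounded just once, at four significant digits.
Convert: The distance L = 1.883e+07 mm = 1.883e+04 m.
Convert: Hardness H = 2590 MPa = 2.590e+09 Pa.
Expressed in SI base units: W = 2.077 N, H = 2.590e+09 Pa, K = 1.601e-06.
By Archard's law, V = K·W·L/H = 1.601e-06 · 2.077 · 1.883e+04 / 2.590e+09 = 2.418e-11 m³.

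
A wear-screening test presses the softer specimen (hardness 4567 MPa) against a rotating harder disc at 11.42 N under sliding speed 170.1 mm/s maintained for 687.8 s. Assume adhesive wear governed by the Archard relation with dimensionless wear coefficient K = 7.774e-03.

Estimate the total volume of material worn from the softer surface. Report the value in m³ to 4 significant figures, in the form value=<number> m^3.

Displayed values are rounded, and the computation carries exact precision, and a single final rounding to four significant figures.
Convert: Sliding speed v = 170.1 mm/s = 0.1701 m/s. Total distance L = v·t = 0.1701 m/s × 687.8 s = 117.0 m.
Convert: Hardness H = 4567 MPa = 4.567e+09 Pa.
Restated in SI base units: W = 11.42 N, H = 4.567e+09 Pa, K = 7.774e-03.
Volume removed: V = K·W·L/H = 7.774e-03 · 11.42 · 117.0 / 4.567e+09 = 2.274e-09 m³.

value=2.274e-09 m^3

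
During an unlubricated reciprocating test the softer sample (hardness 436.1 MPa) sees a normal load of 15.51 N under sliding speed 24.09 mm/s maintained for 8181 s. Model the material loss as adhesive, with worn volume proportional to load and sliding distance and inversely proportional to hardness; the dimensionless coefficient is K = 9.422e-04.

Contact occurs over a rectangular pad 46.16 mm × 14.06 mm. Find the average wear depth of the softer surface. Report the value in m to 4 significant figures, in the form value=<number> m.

All working math maintains exact precision, and intermediates are shown rounded, and a lone final rounding to four significant digits.
Sliding speed v = 24.09 mm/s = 0.02409 m/s. The distance L = v·t = 0.02409 m/s × 8181 s = 197.1 m.
Hardness H = 436.1 MPa = 4.361e+08 Pa.
Pad sides 46.16 mm × 14.06 mm = 0.04616 m × 0.01406 m. Contact area A = 0.04616 m × 0.01406 m = 6.490e-04 m².
Collected in SI base units: W = 15.51 N, H = 4.361e+08 Pa, K = 9.422e-04.
Archard volume V = K·W·L/H = 9.422e-04 · 15.51 · 197.1 / 4.361e+08 = 6.604e-09 m³.
Mean wear depth h = V/A = 6.604e-09 / 6.490e-04 = 1.018e-05 m.

value=1.018e-05 m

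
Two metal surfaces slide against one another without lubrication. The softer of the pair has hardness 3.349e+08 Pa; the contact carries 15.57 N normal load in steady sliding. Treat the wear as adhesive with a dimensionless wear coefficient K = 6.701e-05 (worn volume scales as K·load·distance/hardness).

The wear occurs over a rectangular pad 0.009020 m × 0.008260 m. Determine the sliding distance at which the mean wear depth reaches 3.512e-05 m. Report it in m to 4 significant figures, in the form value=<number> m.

value=839.9 m

The intermediates are shown rounded. Each operation carries full precision, and rounded once at the end to 4 significant digits.
Convert: Contact area A = 0.009020 m × 0.008260 m = 7.451e-05 m².
In SI base units: W = 15.57 N, H = 3.349e+08 Pa, K = 6.701e-05.
At the depth limit, V_lim = h_lim·A = 3.512e-05 · 7.451e-05 = 2.617e-09 m³.
Thus life L = V_lim·H/(K·W) = 2.617e-09 · 3.349e+08 / (6.701e-05 · 15.57) = 839.9 m.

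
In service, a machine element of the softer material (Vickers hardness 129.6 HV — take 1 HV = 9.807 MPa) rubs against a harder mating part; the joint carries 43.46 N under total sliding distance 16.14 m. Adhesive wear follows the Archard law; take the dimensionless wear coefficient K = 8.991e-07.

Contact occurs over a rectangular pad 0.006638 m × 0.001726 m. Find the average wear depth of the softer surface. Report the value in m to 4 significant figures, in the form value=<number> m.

value=4.331e-08 m

The computation runs at full float precision. Intermediate values are shown rounded, and a single final rounding: four significant figures.
Hardness H = 129.6 HV × 9.807 MPa/HV = 1271 MPa = 1.271e+09 Pa.
Contact area A = 0.006638 m × 0.001726 m = 1.146e-05 m².
Collected in SI base units: W = 43.46 N, H = 1.271e+09 Pa, K = 8.991e-07.
Archard volume V = K·W·L/H = 8.991e-07 · 43.46 · 16.14 / 1.271e+09 = 4.962e-13 m³.
Mean depth h = V/A = 4.962e-13 / 1.146e-05 = 4.331e-08 m.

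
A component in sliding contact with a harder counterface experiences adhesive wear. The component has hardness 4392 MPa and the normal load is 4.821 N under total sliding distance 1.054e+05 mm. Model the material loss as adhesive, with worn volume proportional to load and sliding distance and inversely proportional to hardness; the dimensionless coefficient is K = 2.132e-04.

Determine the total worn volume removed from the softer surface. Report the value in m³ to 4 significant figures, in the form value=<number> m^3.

value=2.467e-11 m^3

The algebra carries exact precision; intermediates appear rounded — rounded once at the end: 4 significant digits.
Convert: Path length L = 1.054e+05 mm = 105.4 m.
Convert: Hardness H = 4392 MPa = 4.392e+09 Pa.
Collected in SI base units: W = 4.821 N, H = 4.392e+09 Pa, K = 2.132e-04.
Archard volume V = K·W·L/H = 2.132e-04 · 4.821 · 105.4 / 4.392e+09 = 2.467e-11 m³.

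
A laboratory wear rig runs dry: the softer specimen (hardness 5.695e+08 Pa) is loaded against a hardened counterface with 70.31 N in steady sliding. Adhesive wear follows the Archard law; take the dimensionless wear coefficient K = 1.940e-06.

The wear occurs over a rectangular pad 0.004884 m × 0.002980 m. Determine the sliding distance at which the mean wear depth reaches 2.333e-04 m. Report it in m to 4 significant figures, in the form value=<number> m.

value=1.418e+04 m

The algebra carries full precision, and intermediate values are displayed rounded; rounded once at the end: four significant figures.
Convert: Contact area A = 0.004884 m × 0.002980 m = 1.455e-05 m².
In SI base units: W = 70.31 N, H = 5.695e+08 Pa, K = 1.940e-06.
Wearable volume V_lim = h_lim·A = 2.333e-04 · 1.455e-05 = 3.396e-09 m³.
So the life L = V_lim·H/(K·W) = 3.396e-09 · 5.695e+08 / (1.940e-06 · 70.31) = 1.418e+04 m.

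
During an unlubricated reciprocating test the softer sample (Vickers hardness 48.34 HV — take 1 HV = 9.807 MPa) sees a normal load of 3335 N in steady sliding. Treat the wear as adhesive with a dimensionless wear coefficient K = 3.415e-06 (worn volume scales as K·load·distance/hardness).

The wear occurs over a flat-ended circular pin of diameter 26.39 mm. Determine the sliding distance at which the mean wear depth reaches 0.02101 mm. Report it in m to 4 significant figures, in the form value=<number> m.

Every step carries full precision — intermediates are printed rounded, and one final rounding, at 4 significant digits.
Convert: Hardness H = 48.34 HV × 9.807 MPa/HV = 474.1 MPa = 4.741e+08 Pa.
Convert: Pin diameter d = 26.39 mm = 0.02639 m. Contact area A = π·d²/4 = π·(0.02639 m)²/4 = 5.470e-04 m².
Convert: Depth limit h_lim = 0.02101 mm = 2.101e-05 m.
Restated in SI base units: W = 3335 N, H = 4.741e+08 Pa, K = 3.415e-06.
At the depth limit, V_lim = h_lim·A = 2.101e-05 · 5.470e-04 = 1.149e-08 m³.
Sliding life L = V_lim·H/(K·W) = 1.149e-08 · 4.741e+08 / (3.415e-06 · 3335) = 478.4 m.

value=478.4 m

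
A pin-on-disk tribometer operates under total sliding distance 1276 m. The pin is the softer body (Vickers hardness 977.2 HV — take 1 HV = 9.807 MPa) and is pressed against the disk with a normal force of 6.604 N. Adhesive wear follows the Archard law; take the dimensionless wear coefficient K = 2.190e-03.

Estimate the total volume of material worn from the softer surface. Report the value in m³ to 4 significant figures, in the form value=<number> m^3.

Every step keeps full precision; shown intermediates are rounded; a lone final rounding: 4 significant digits.
Hardness H = 977.2 HV × 9.807 MPa/HV = 9583 MPa = 9.583e+09 Pa.
Restated in SI base units: W = 6.604 N, H = 9.583e+09 Pa, K = 2.190e-03.
Archard volume V = K·W·L/H = 2.190e-03 · 6.604 · 1276 / 9.583e+09 = 1.926e-09 m³.

value=1.926e-09 m^3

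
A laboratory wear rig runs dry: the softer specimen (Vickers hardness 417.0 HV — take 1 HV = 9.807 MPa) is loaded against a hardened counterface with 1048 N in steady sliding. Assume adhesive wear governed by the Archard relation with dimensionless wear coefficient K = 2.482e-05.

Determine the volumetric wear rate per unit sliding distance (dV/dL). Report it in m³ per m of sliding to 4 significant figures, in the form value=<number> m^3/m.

value=6.360e-12 m^3/m

All working math keeps full precision — intermediates are printed rounded; one final rounding, at four significant figures.
Hardness H = 417.0 HV × 9.807 MPa/HV = 4090 MPa = 4.090e+09 Pa.
Restated in SI base units: W = 1048 N, H = 4.090e+09 Pa, K = 2.482e-05.
Wear rate dV/dL = K·W/H, per unit distance: 2.482e-05 · 1048 / 4.090e+09 = 6.360e-12 m³/m.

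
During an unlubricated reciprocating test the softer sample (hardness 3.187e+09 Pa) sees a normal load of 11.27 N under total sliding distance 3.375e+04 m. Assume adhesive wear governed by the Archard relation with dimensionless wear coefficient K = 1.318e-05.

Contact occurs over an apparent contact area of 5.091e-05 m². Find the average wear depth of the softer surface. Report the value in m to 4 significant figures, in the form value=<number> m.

Quoted intermediates are rounded, and all arithmetic holds full float precision; one final rounding, at four significant figures.
Working in SI base units: W = 11.27 N, H = 3.187e+09 Pa, K = 1.318e-05.
Worn volume V = K·W·L/H = 1.318e-05 · 11.27 · 3.375e+04 / 3.187e+09 = 1.573e-09 m³.
Mean depth h = V/A = 1.573e-09 / 5.091e-05 = 3.090e-05 m.

value=3.090e-05 m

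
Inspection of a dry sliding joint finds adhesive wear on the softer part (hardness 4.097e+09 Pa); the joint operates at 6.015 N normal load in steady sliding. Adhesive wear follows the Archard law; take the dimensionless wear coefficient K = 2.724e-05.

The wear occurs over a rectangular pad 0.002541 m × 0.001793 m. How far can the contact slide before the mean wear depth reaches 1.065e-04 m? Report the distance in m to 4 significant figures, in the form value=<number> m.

value=1.213e+04 m

The computation carries full float precision — intermediates appear rounded. Rounded once at the end: four significant digits.
Contact area A = 0.002541 m × 0.001793 m = 4.556e-06 m².
In SI base units, W = 6.015 N, H = 4.097e+09 Pa, K = 2.724e-05.
Allowed volume V_lim = h_lim·A = 1.065e-04 · 4.556e-06 = 4.852e-10 m³.
Thus life L = V_lim·H/(K·W) = 4.852e-10 · 4.097e+09 / (2.724e-05 · 6.015) = 1.213e+04 m.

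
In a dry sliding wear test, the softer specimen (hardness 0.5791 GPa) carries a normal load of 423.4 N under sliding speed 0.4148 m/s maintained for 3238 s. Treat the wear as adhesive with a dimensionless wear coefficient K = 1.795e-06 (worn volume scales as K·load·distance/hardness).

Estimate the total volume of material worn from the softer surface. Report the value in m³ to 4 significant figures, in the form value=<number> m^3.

value=1.763e-09 m^3

All working math maintains full float precision; the intermediates appear rounded, and rounded once at the end to 4 significant figures.
Path length L = v·t = 0.4148 m/s × 3238 s = 1343 m.
Hardness H = 0.5791 GPa = 5.791e+08 Pa.
Working in SI base units: W = 423.4 N, H = 5.791e+08 Pa, K = 1.795e-06.
Archard volume V = K·W·L/H = 1.795e-06 · 423.4 · 1343 / 5.791e+08 = 1.763e-09 m³.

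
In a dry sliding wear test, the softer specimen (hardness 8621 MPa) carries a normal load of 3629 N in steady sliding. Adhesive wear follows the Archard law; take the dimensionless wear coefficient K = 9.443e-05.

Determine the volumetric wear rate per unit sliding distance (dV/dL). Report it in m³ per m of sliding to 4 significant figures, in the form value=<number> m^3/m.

value=3.975e-11 m^3/m

Displayed values are rounded; the algebra maintains full precision. Rounded once at the end, at four significant figures.
Convert: Hardness H = 8621 MPa = 8.621e+09 Pa.
Restated in SI base units: W = 3629 N, H = 8.621e+09 Pa, K = 9.443e-05.
Wear rate dV/dL = K·W/H — distance-free: 9.443e-05 · 3629 / 8.621e+09 = 3.975e-11 m³/m.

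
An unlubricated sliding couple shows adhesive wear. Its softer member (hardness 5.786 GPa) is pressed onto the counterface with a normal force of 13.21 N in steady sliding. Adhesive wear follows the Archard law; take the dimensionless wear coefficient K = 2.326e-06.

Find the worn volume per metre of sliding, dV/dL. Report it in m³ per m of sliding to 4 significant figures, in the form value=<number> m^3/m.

value=5.310e-15 m^3/m

Quoted intermediates are rounded — the computation maintains full float precision. Rounded just once, at four significant figures.
Convert: Hardness H = 5.786 GPa = 5.786e+09 Pa.
In SI base units: W = 13.21 N, H = 5.786e+09 Pa, K = 2.326e-06.
Volumetric rate dV/dL = K·W/H, so: 2.326e-06 · 13.21 / 5.786e+09 = 5.310e-15 m³/m.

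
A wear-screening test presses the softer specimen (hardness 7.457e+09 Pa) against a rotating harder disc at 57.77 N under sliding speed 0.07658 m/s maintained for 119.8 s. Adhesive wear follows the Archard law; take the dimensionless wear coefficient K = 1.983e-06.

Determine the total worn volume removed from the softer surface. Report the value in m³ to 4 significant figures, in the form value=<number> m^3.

Printed values are rounded. All working math carries exact precision, and one last rounding: four significant digits.
Convert: Distance L = v·t = 0.07658 m/s × 119.8 s = 9.174 m.
Expressed in SI base units: W = 57.77 N, H = 7.457e+09 Pa, K = 1.983e-06.
Archard relation: V = K·W·L/H = 1.983e-06 · 57.77 · 9.174 / 7.457e+09 = 1.409e-13 m³.

value=1.409e-13 m^3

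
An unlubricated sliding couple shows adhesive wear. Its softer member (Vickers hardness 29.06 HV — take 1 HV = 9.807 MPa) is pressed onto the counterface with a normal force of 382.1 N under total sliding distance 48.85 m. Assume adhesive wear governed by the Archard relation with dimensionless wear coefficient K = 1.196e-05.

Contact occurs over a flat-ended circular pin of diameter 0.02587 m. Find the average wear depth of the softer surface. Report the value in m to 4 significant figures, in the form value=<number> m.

value=1.490e-06 m

Intermediates are printed rounded — every step holds full float precision; one final rounding, at four significant figures.
Hardness H = 29.06 HV × 9.807 MPa/HV = 285.0 MPa = 2.850e+08 Pa.
Contact area A = π·d²/4 = π·(0.02587 m)²/4 = 5.256e-04 m².
Expressed in SI base units: W = 382.1 N, H = 2.850e+08 Pa, K = 1.196e-05.
Apply Archard: V = K·W·L/H = 1.196e-05 · 382.1 · 48.85 / 2.850e+08 = 7.833e-10 m³.
Wear depth h = V/A = 7.833e-10 / 5.256e-04 = 1.490e-06 m.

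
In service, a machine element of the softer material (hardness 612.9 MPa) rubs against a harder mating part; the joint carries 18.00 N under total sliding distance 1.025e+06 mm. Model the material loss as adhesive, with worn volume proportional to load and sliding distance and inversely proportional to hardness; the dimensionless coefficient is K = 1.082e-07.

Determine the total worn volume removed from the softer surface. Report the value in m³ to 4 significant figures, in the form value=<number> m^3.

Intermediates appear rounded, and each operation keeps exact precision; rounded just once, at four significant figures.
Distance L = 1.025e+06 mm = 1025 m.
Hardness H = 612.9 MPa = 6.129e+08 Pa.
Expressed in SI base units: W = 18.00 N, H = 6.129e+08 Pa, K = 1.082e-07.
Apply Archard: V = K·W·L/H = 1.082e-07 · 18.00 · 1025 / 6.129e+08 = 3.257e-12 m³.

value=3.257e-12 m^3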